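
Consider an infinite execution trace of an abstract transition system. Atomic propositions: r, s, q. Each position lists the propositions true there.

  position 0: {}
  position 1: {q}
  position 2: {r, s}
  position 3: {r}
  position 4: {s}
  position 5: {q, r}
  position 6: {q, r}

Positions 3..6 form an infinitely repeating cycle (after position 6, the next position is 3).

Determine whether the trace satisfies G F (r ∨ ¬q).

F (r ∨ ¬q) holds at every position 0..6, and those are all positions ever visited, so G F (r ∨ ¬q) holds.

Holds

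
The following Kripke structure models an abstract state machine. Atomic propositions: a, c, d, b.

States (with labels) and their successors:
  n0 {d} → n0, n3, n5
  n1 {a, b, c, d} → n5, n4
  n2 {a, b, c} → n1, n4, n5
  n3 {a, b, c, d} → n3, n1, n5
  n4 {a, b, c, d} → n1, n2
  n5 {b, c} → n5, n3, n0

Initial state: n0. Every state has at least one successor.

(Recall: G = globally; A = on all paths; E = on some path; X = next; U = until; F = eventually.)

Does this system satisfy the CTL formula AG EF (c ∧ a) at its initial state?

States satisfying EF (c ∧ a): {n0, n1, n2, n3, n4, n5}.
States satisfying AG EF (c ∧ a): {n0, n1, n2, n3, n4, n5}.
Every state reachable from n0 satisfies EF (c ∧ a).
n0 ∈ Sat(AG EF (c ∧ a)).

Holds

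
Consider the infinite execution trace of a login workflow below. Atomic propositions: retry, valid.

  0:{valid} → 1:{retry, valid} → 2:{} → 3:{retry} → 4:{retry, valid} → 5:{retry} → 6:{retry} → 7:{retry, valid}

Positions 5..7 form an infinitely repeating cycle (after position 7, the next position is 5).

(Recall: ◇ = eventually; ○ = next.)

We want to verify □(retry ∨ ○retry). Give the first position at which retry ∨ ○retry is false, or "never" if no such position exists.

never

retry ∨ ○retry holds at every position 0..7, and those are all the positions the trace ever visits, so the invariant □(retry ∨ ○retry) is never violated.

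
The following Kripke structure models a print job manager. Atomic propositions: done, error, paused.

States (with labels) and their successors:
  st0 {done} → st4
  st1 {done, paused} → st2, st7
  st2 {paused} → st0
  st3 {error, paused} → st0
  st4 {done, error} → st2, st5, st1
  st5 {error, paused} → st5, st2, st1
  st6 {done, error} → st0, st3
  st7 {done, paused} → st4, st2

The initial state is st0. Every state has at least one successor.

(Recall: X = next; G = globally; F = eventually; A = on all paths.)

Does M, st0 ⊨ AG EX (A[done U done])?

States satisfying EX (A[done U done]): {st0, st1, st2, st3, st4, st5, st6, st7}.
States satisfying AG EX (A[done U done]): {st0, st1, st2, st3, st4, st5, st6, st7}.
Every state reachable from st0 satisfies EX (A[done U done]).
st0 ∈ Sat(AG EX (A[done U done])).

Yes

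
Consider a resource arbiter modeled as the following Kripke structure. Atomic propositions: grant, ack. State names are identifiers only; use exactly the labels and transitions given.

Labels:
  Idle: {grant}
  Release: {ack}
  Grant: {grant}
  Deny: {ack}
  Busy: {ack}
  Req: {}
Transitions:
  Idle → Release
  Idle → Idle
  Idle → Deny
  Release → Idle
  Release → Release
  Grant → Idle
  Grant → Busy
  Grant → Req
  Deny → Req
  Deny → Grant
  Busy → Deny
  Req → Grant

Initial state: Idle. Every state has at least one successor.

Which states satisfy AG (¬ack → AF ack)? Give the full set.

none

States satisfying ¬ack → AF ack: {Release, Deny, Busy}.
States satisfying AG (¬ack → AF ack): ∅.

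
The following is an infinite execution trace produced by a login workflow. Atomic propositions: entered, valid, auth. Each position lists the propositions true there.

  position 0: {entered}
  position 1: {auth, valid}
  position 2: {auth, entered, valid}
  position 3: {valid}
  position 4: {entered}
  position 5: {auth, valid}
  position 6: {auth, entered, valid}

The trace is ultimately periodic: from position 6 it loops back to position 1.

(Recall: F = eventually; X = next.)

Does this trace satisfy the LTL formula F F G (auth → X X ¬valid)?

Does not hold

F G (auth → X X ¬valid) is false at every position 0..6, so it never becomes true and F F G (auth → X X ¬valid) fails.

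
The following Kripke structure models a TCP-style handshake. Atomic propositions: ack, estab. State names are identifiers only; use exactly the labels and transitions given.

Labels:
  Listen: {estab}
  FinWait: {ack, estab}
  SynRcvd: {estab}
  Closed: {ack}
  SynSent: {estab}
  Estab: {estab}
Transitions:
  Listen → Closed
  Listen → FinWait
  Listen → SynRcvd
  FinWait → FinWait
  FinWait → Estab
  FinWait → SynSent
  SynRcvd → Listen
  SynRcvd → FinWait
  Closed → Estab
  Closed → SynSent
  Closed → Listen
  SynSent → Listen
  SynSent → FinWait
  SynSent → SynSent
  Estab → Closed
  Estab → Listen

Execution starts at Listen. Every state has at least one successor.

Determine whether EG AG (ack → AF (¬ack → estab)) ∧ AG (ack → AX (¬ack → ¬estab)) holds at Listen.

No

States satisfying AG (ack → AF (¬ack → estab)): {Listen, FinWait, SynRcvd, Closed, SynSent, Estab}.
States satisfying EG AG (ack → AF (¬ack → estab)): {Listen, FinWait, SynRcvd, Closed, SynSent, Estab}.
States satisfying ack → AX (¬ack → ¬estab): {Listen, SynRcvd, SynSent, Estab}.
States satisfying AG (ack → AX (¬ack → ¬estab)): ∅.
States satisfying EG AG (ack → AF (¬ack → estab)) ∧ AG (ack → AX (¬ack → ¬estab)): ∅.
Listen ∉ Sat(EG AG (ack → AF (¬ack → estab)) ∧ AG (ack → AX (¬ack → ¬estab))).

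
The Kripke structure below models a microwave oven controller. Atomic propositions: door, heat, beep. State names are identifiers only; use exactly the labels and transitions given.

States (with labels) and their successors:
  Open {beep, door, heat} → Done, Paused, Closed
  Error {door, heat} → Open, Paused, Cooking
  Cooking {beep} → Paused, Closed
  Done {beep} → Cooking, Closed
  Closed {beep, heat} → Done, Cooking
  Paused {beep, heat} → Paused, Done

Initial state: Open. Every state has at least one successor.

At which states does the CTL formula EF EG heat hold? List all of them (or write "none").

States satisfying EG heat: {Open, Error, Paused}.
States satisfying EF EG heat: {Open, Error, Cooking, Done, Closed, Paused}.

{Open, Error, Cooking, Done, Closed, Paused}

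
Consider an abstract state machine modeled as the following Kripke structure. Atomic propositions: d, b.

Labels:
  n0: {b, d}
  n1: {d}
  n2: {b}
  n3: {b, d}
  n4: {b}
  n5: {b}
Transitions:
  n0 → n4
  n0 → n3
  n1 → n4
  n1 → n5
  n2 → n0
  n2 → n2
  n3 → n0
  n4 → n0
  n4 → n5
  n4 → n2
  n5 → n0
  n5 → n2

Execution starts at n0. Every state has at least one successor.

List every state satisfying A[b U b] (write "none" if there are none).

States satisfying b: {n0, n2, n3, n4, n5}.
States satisfying A[b U b]: {n0, n2, n3, n4, n5}.

{n0, n2, n3, n4, n5}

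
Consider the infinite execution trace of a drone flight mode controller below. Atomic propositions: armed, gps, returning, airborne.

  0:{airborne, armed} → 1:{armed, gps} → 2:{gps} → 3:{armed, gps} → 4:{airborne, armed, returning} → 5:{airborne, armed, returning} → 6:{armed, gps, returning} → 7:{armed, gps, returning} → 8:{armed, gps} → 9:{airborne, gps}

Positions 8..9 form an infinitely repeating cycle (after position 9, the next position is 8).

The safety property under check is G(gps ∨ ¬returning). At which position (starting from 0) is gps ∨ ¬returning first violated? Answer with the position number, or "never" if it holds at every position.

4

Check gps ∨ ¬returning at each position in order: 0 ✓, 1 ✓, 2 ✓, 3 ✓.
At position 4 the labels are {airborne, armed, returning}, so gps ∨ ¬returning is false there. This is the first violation.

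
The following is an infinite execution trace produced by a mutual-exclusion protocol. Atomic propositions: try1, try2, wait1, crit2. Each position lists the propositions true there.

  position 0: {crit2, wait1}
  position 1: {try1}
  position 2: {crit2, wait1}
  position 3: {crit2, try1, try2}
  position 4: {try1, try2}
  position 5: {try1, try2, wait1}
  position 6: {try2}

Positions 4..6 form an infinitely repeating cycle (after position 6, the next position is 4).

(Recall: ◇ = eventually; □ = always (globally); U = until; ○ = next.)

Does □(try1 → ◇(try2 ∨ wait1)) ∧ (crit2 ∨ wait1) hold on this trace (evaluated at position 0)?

try1 → ◇(try2 ∨ wait1) holds at every position 0..6, and those are all positions ever visited, so □(try1 → ◇(try2 ∨ wait1)) holds.
Positions where try1 holds: 1, 3, 4, 5.
Check ◇(try2 ∨ wait1) at each: 1→ok, 3→ok, 4→ok, 5→ok.
At position 0: □(try1 → ◇(try2 ∨ wait1)) is true; crit2 ∨ wait1 is true; so □(try1 → ◇(try2 ∨ wait1)) ∧ (crit2 ∨ wait1) is true.

Yes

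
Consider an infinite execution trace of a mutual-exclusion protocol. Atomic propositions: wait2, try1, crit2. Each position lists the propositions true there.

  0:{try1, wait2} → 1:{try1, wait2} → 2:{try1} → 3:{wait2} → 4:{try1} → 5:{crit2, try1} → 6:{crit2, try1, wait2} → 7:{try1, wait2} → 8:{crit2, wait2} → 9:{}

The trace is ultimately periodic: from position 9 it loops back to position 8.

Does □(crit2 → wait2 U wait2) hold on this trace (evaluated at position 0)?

crit2 → wait2 U wait2 must hold at every position from 0 onward. It fails at position 5, so □(crit2 → wait2 U wait2) is false.
Positions where crit2 holds: 5, 6, 8.
Check wait2 U wait2 at each: 5→fails, 6→ok, 8→ok.

Does not hold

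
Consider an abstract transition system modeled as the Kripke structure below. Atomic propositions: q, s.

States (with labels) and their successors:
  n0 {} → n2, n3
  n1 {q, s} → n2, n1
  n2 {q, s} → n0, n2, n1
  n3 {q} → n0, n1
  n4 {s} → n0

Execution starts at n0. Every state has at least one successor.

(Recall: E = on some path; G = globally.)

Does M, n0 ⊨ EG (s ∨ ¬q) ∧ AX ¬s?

States satisfying s ∨ ¬q: {n0, n1, n2, n4}.
States satisfying EG (s ∨ ¬q): {n0, n1, n2, n4}.
States satisfying ¬s: {n0, n3}.
States satisfying AX ¬s: {n4}.
States satisfying EG (s ∨ ¬q) ∧ AX ¬s: {n4}.
n0 ∉ Sat(EG (s ∨ ¬q) ∧ AX ¬s).

Violated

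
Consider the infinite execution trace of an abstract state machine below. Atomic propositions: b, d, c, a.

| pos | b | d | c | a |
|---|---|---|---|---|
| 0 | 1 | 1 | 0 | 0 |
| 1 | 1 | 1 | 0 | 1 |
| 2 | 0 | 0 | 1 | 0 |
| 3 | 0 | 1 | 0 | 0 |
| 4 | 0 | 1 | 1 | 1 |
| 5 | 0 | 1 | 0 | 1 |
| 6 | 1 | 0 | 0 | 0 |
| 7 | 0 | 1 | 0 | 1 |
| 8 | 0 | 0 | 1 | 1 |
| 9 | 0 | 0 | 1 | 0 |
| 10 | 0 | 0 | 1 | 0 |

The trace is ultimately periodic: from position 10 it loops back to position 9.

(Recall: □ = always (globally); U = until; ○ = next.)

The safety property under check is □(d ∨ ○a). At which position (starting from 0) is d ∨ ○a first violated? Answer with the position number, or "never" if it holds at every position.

Check d ∨ ○a at each position in order: 0 ✓, 1 ✓.
At position 2 the labels are {c} and the next position 3 has {d}, so d ∨ ○a is false there. This is the first violation.

2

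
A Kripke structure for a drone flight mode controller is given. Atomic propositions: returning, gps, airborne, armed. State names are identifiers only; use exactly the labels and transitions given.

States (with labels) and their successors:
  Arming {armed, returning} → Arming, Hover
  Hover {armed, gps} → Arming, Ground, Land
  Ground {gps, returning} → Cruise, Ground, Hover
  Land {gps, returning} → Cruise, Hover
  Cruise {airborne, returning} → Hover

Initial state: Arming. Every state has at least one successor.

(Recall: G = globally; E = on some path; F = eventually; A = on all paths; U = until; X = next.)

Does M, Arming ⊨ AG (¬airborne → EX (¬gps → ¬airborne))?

Satisfied

States satisfying ¬airborne → EX (¬gps → ¬airborne): {Arming, Hover, Ground, Land, Cruise}.
States satisfying AG (¬airborne → EX (¬gps → ¬airborne)): {Arming, Hover, Ground, Land, Cruise}.
Every state reachable from Arming satisfies ¬airborne → EX (¬gps → ¬airborne).
Arming ∈ Sat(AG (¬airborne → EX (¬gps → ¬airborne))).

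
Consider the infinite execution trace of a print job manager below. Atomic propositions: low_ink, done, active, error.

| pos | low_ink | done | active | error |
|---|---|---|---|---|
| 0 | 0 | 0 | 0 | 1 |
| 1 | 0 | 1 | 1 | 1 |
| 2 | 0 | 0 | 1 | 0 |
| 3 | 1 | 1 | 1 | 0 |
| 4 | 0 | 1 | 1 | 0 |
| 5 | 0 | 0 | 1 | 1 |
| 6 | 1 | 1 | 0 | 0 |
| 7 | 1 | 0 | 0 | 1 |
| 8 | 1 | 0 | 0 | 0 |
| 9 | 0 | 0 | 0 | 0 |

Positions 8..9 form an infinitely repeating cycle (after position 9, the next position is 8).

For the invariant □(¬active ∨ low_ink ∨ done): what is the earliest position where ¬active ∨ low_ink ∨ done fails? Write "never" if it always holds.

2

Check ¬active ∨ low_ink ∨ done at each position in order: 0 ✓, 1 ✓.
At position 2 the labels are {active}, so ¬active ∨ low_ink ∨ done is false there. This is the first violation.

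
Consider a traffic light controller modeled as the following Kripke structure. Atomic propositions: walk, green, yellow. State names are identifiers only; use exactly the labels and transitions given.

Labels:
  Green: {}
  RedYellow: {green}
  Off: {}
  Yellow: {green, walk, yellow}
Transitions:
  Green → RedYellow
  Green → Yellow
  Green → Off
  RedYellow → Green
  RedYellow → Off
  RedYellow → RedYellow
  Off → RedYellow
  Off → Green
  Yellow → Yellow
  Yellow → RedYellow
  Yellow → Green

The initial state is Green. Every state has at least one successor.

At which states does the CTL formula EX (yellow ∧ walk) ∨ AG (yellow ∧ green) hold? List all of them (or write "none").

{Green, Yellow}

States satisfying yellow ∧ walk: {Yellow}.
States satisfying EX (yellow ∧ walk): {Green, Yellow}.
States satisfying yellow ∧ green: {Yellow}.
States satisfying AG (yellow ∧ green): ∅.
States satisfying EX (yellow ∧ walk) ∨ AG (yellow ∧ green): {Green, Yellow}.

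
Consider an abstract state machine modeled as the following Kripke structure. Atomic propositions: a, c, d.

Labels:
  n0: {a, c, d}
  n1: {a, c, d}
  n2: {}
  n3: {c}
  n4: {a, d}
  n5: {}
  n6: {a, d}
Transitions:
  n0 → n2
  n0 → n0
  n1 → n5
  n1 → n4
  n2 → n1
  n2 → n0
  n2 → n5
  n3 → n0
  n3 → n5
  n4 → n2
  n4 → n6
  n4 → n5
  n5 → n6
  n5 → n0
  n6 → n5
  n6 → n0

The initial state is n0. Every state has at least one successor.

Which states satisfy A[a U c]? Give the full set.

States satisfying a: {n0, n1, n4, n6}.
States satisfying c: {n0, n1, n3}.
States satisfying A[a U c]: {n0, n1, n3}.

{n0, n1, n3}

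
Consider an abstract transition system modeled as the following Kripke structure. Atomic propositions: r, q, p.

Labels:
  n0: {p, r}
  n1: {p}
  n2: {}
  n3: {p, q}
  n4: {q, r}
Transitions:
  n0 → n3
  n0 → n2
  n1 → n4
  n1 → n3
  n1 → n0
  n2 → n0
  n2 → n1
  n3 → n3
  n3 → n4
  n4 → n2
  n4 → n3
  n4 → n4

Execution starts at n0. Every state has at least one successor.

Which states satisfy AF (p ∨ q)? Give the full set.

States satisfying p ∨ q: {n0, n1, n3, n4}.
States satisfying AF (p ∨ q): {n0, n1, n2, n3, n4}.

{n0, n1, n2, n3, n4}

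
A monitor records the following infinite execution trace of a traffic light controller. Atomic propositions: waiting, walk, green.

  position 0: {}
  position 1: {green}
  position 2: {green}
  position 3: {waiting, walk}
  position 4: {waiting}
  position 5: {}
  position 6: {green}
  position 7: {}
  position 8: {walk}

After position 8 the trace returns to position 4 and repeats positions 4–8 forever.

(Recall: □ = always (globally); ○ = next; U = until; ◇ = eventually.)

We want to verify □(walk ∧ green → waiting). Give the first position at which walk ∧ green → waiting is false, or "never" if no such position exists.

walk ∧ green → waiting holds at every position 0..8, and those are all the positions the trace ever visits, so the invariant □(walk ∧ green → waiting) is never violated.

never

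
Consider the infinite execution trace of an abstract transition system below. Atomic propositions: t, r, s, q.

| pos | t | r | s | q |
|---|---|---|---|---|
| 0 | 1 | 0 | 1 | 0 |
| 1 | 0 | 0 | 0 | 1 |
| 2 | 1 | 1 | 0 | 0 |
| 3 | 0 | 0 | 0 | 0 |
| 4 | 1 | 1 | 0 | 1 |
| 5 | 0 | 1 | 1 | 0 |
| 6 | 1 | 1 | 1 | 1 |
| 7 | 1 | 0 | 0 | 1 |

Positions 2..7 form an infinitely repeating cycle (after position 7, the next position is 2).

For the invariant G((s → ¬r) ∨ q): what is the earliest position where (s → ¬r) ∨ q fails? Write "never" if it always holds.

Check (s → ¬r) ∨ q at each position in order: 0 ✓, 1 ✓, 2 ✓, 3 ✓, 4 ✓.
At position 5 the labels are {r, s}, so (s → ¬r) ∨ q is false there. This is the first violation.

5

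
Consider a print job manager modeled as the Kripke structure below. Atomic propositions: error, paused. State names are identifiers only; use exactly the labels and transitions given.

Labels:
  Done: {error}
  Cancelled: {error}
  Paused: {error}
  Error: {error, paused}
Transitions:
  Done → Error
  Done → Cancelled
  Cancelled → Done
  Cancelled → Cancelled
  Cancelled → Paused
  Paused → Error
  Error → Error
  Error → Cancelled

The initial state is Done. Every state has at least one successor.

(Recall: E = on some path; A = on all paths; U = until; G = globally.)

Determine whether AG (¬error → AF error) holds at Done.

Satisfied

States satisfying ¬error → AF error: {Done, Cancelled, Paused, Error}.
States satisfying AG (¬error → AF error): {Done, Cancelled, Paused, Error}.
Every state reachable from Done satisfies ¬error → AF error.
Done ∈ Sat(AG (¬error → AF error)).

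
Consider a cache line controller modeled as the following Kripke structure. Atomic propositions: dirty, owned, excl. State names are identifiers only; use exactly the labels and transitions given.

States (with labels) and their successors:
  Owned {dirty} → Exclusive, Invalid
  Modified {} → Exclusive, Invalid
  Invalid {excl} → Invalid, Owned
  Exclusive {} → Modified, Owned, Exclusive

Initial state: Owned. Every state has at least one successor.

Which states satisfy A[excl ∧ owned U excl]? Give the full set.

States satisfying excl ∧ owned: ∅.
States satisfying excl: {Invalid}.
States satisfying A[excl ∧ owned U excl]: {Invalid}.

{Invalid}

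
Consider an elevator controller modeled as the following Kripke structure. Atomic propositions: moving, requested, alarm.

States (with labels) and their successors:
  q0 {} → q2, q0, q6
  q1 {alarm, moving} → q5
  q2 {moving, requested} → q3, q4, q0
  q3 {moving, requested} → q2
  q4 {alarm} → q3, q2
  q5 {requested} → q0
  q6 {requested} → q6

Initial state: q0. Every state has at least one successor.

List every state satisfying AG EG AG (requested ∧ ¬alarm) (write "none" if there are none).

{q6}

States satisfying EG AG (requested ∧ ¬alarm): {q6}.
States satisfying AG EG AG (requested ∧ ¬alarm): {q6}.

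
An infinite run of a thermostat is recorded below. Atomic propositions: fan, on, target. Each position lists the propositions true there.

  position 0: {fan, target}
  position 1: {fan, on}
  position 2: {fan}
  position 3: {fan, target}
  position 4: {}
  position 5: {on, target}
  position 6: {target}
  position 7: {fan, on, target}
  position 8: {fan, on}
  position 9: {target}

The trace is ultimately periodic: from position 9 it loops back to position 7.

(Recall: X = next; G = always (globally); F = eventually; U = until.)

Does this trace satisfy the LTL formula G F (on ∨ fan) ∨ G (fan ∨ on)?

F (on ∨ fan) holds at every position 0..9, and those are all positions ever visited, so G F (on ∨ fan) holds.
fan ∨ on must hold at every position from 0 onward. It fails at position 4, so G (fan ∨ on) is false.
At position 0: G F (on ∨ fan) is true; G (fan ∨ on) is false; so G F (on ∨ fan) ∨ G (fan ∨ on) is true.

Holds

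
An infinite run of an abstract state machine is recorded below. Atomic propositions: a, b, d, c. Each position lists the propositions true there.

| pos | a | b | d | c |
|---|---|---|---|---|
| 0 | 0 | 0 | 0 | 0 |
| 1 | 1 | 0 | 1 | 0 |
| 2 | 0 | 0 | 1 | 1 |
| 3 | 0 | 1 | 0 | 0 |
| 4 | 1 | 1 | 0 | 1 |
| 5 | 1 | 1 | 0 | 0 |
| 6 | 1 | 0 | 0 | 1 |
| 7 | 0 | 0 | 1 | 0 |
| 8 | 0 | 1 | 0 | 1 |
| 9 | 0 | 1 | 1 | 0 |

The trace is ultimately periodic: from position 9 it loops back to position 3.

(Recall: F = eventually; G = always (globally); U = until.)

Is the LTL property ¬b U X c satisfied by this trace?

Yes

Walking from position 0: X c first holds at position 1, and ¬b holds at every earlier position along the way, so ¬b U X c holds.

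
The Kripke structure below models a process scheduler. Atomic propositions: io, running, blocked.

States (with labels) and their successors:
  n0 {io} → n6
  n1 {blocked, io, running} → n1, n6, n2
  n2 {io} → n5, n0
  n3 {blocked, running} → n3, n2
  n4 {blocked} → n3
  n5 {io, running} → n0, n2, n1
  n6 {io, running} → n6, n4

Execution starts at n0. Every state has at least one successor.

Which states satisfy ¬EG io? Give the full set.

{n3, n4}

States satisfying io: {n0, n1, n2, n5, n6}.
States satisfying EG io: {n0, n1, n2, n5, n6}.
States satisfying ¬EG io: {n3, n4}.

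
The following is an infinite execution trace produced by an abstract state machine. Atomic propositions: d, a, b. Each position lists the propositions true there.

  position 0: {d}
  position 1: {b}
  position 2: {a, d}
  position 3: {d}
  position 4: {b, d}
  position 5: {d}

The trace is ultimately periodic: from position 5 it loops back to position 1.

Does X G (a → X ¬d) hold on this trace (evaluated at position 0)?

Violated

The position after 0 is 1; G (a → X ¬d) is false there.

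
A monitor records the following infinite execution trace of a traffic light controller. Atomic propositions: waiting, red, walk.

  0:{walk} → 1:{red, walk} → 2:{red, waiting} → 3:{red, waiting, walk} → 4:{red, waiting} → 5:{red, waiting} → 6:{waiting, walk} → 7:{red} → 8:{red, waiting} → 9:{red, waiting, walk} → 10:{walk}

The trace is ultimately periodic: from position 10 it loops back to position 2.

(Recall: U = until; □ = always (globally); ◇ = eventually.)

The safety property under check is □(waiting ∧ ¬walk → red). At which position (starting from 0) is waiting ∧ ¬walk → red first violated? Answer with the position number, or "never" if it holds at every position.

never

waiting ∧ ¬walk → red holds at every position 0..10, and those are all the positions the trace ever visits, so the invariant □(waiting ∧ ¬walk → red) is never violated.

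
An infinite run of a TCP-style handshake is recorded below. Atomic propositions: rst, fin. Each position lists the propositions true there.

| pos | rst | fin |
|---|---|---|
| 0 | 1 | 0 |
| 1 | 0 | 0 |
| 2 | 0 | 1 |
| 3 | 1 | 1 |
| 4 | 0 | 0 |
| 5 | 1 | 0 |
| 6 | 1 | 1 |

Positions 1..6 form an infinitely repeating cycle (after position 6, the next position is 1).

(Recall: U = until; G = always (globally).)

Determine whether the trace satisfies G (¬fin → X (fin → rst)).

Violated

¬fin → X (fin → rst) must hold at every position from 0 onward. It fails at position 1, so G (¬fin → X (fin → rst)) is false.
Positions where ¬fin holds: 0, 1, 4, 5.
Check X (fin → rst) at each: 0→ok, 1→fails, 4→ok, 5→ok.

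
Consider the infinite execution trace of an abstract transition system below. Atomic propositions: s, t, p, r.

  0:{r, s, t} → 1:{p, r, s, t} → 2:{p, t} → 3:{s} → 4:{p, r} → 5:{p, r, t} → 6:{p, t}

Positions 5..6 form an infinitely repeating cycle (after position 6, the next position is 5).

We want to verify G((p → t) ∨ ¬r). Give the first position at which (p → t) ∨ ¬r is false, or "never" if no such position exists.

4

Check (p → t) ∨ ¬r at each position in order: 0 ✓, 1 ✓, 2 ✓, 3 ✓.
At position 4 the labels are {p, r}, so (p → t) ∨ ¬r is false there. This is the first violation.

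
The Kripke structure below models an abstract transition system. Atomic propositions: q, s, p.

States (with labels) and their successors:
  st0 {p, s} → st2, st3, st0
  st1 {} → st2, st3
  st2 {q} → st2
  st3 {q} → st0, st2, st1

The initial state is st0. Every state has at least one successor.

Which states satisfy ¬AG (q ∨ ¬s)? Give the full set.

{st0, st1, st3}

States satisfying q ∨ ¬s: {st1, st2, st3}.
States satisfying AG (q ∨ ¬s): {st2}.
States satisfying ¬AG (q ∨ ¬s): {st0, st1, st3}.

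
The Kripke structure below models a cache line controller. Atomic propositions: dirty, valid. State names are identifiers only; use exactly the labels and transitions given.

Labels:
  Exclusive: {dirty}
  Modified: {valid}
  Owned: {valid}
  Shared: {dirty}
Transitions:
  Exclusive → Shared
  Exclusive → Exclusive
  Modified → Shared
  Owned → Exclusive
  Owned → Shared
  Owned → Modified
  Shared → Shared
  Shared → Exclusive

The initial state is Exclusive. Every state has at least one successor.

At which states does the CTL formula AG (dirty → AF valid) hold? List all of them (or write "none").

States satisfying dirty → AF valid: {Modified, Owned}.
States satisfying AG (dirty → AF valid): ∅.

none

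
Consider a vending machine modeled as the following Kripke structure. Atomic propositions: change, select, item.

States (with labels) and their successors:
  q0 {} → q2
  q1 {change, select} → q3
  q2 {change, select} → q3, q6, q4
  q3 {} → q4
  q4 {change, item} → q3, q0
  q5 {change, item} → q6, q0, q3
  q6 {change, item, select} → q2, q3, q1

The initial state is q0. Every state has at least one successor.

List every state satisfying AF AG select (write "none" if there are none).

States satisfying AG select: ∅.
States satisfying AF AG select: ∅.

none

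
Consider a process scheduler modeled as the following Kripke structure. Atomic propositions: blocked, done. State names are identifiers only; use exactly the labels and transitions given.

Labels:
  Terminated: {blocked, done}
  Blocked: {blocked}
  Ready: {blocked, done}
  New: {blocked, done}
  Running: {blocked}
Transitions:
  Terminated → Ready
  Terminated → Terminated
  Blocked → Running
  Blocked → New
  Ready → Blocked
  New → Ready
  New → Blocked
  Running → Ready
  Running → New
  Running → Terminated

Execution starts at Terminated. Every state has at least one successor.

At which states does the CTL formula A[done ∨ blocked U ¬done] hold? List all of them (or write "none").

States satisfying done ∨ blocked: {Terminated, Blocked, Ready, New, Running}.
States satisfying ¬done: {Blocked, Running}.
States satisfying A[done ∨ blocked U ¬done]: {Blocked, Ready, New, Running}.

{Blocked, Ready, New, Running}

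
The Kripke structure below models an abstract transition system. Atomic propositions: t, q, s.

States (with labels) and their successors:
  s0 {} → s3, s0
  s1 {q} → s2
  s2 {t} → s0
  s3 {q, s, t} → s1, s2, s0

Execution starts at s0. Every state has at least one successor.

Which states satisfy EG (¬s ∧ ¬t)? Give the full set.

States satisfying ¬s ∧ ¬t: {s0, s1}.
States satisfying EG (¬s ∧ ¬t): {s0}.

{s0}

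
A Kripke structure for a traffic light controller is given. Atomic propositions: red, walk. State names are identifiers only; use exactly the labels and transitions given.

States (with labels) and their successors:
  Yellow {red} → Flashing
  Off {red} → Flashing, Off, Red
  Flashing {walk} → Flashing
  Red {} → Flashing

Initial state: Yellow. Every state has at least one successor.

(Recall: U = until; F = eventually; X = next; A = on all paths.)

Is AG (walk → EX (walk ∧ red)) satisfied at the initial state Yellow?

States satisfying walk → EX (walk ∧ red): {Yellow, Off, Red}.
States satisfying AG (walk → EX (walk ∧ red)): ∅.
Flashing is reachable from Yellow and violates walk → EX (walk ∧ red), so AG fails at Yellow.
Yellow ∉ Sat(AG (walk → EX (walk ∧ red))).

Does not hold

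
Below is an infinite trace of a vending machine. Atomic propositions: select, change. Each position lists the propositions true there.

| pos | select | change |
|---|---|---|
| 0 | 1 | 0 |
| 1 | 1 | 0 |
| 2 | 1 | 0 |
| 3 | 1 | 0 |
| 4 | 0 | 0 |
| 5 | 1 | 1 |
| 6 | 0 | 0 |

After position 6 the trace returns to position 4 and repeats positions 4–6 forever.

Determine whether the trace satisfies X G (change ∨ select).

The position after 0 is 1; G (change ∨ select) is false there.

Violated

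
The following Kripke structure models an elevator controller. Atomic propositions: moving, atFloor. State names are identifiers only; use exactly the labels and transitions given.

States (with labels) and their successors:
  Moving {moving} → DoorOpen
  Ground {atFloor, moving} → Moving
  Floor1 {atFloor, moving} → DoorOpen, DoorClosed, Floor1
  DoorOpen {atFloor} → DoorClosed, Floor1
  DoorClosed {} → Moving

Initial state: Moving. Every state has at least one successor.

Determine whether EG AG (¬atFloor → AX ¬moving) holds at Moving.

Violated

States satisfying AG (¬atFloor → AX ¬moving): ∅.
States satisfying EG AG (¬atFloor → AX ¬moving): ∅.
No suitable path/successor from Moving witnesses the formula.
Moving ∉ Sat(EG AG (¬atFloor → AX ¬moving)).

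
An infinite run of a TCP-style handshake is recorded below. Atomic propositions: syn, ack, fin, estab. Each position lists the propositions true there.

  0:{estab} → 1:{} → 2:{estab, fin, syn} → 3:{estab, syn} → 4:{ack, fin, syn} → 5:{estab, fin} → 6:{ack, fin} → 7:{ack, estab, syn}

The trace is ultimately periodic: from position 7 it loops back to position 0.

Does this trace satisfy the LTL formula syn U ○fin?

Does not hold

Walking from position 0: at position 0, ○fin has not yet held and syn fails, so syn U ○fin is false.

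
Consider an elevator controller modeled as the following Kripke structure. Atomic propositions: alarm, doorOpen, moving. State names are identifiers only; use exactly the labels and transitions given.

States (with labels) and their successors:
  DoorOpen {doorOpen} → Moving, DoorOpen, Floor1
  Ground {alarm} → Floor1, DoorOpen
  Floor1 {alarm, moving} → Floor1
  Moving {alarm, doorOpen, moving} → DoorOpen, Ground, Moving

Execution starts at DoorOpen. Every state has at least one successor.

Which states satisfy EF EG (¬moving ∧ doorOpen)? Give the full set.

States satisfying EG (¬moving ∧ doorOpen): {DoorOpen}.
States satisfying EF EG (¬moving ∧ doorOpen): {DoorOpen, Ground, Moving}.

{DoorOpen, Ground, Moving}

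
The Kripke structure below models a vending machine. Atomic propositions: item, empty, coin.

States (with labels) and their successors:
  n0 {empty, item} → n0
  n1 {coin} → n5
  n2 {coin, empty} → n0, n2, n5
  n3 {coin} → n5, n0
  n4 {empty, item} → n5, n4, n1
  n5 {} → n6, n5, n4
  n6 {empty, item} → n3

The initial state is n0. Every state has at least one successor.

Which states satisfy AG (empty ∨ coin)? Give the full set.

States satisfying empty ∨ coin: {n0, n1, n2, n3, n4, n6}.
States satisfying AG (empty ∨ coin): {n0}.

{n0}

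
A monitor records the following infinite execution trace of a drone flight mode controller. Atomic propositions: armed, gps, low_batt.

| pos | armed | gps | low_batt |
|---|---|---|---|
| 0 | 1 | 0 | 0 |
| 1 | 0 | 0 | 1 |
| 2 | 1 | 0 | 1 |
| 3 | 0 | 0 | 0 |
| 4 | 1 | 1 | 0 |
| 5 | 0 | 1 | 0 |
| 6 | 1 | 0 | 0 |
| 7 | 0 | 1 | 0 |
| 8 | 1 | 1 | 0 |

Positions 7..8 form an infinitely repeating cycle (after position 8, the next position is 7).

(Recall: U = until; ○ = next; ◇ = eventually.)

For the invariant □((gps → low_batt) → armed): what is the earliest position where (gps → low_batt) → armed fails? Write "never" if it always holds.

1

Check (gps → low_batt) → armed at each position in order: 0 ✓.
At position 1 the labels are {low_batt}, so (gps → low_batt) → armed is false there. This is the first violation.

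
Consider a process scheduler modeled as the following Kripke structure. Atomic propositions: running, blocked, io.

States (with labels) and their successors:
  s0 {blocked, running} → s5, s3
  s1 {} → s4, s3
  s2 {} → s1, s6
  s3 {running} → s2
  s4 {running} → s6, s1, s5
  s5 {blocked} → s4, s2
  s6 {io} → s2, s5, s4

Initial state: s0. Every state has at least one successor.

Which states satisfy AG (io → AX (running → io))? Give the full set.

none

States satisfying io → AX (running → io): {s0, s1, s2, s3, s4, s5}.
States satisfying AG (io → AX (running → io)): ∅.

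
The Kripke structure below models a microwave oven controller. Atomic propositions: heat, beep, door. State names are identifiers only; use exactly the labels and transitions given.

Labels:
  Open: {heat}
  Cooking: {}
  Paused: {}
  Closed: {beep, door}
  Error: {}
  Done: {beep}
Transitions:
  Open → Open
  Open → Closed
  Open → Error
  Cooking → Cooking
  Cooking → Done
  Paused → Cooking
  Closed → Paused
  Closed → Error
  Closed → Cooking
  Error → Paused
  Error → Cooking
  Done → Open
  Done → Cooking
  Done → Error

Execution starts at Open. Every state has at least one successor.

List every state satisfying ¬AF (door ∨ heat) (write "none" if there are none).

States satisfying door ∨ heat: {Open, Closed}.
States satisfying AF (door ∨ heat): {Open, Closed}.
States satisfying ¬AF (door ∨ heat): {Cooking, Paused, Error, Done}.

{Cooking, Paused, Error, Done}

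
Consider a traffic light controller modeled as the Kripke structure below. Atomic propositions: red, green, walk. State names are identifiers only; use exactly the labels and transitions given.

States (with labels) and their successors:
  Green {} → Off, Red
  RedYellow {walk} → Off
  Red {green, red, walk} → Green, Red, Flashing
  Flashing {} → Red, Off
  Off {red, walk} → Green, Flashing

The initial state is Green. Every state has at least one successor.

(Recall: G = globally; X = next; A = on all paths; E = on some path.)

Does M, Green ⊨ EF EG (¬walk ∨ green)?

Yes

States satisfying EG (¬walk ∨ green): {Green, Red, Flashing}.
States satisfying EF EG (¬walk ∨ green): {Green, RedYellow, Red, Flashing, Off}.
Some path from Green reaches a state where EG (¬walk ∨ green) holds.
Green ∈ Sat(EF EG (¬walk ∨ green)).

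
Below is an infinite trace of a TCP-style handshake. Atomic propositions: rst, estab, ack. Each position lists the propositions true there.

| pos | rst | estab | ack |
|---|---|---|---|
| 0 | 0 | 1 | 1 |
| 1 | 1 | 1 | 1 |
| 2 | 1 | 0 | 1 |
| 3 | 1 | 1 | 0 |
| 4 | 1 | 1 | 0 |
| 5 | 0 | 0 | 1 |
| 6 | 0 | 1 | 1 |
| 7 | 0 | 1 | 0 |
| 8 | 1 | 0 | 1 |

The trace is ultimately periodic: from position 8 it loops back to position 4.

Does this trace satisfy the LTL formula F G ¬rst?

G ¬rst is false at every position 0..8, so it never becomes true and F G ¬rst fails.

Violated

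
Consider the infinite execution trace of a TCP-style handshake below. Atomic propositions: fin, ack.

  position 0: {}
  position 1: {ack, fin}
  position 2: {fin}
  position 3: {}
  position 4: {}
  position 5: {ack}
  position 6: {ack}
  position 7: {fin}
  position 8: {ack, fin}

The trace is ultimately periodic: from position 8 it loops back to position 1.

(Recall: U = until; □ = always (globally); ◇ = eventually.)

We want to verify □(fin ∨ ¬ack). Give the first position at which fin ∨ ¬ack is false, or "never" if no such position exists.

5

Check fin ∨ ¬ack at each position in order: 0 ✓, 1 ✓, 2 ✓, 3 ✓, 4 ✓.
At position 5 the labels are {ack}, so fin ∨ ¬ack is false there. This is the first violation.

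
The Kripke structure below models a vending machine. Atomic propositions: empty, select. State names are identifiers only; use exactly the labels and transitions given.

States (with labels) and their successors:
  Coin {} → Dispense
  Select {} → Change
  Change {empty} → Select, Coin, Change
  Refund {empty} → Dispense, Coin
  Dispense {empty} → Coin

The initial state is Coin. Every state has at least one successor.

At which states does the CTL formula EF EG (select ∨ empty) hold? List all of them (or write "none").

{Select, Change}

States satisfying EG (select ∨ empty): {Change}.
States satisfying EF EG (select ∨ empty): {Select, Change}.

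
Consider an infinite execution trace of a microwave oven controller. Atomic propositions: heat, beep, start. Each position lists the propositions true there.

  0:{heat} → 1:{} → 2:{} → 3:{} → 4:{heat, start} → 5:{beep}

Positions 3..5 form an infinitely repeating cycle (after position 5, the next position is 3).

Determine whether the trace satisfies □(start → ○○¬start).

Yes

start → ○○¬start holds at every position 0..5, and those are all positions ever visited, so □(start → ○○¬start) holds.
Positions where start holds: 4.
Check ○○¬start at each: 4→ok.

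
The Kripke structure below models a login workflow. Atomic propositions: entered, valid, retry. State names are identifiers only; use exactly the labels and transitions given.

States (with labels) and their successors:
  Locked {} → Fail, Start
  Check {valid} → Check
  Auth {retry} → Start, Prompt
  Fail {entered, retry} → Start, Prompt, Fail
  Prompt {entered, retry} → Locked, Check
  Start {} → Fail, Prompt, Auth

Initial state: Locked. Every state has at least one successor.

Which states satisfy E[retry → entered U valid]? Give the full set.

States satisfying retry → entered: {Locked, Check, Fail, Prompt, Start}.
States satisfying valid: {Check}.
States satisfying E[retry → entered U valid]: {Locked, Check, Fail, Prompt, Start}.

{Locked, Check, Fail, Prompt, Start}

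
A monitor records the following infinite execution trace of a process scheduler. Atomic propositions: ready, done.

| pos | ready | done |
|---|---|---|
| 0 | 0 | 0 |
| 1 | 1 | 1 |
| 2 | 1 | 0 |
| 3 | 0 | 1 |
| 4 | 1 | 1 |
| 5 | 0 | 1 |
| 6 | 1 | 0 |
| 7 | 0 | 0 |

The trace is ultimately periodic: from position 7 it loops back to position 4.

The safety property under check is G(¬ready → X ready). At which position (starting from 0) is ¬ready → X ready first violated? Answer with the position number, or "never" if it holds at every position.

never

¬ready → X ready holds at every position 0..7, and those are all the positions the trace ever visits, so the invariant G(¬ready → X ready) is never violated.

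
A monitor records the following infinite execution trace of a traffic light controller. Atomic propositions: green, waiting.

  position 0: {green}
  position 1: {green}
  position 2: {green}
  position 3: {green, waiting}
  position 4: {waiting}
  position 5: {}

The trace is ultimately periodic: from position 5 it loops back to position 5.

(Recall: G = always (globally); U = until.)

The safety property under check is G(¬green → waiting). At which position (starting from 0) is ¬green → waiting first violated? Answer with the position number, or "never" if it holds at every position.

Check ¬green → waiting at each position in order: 0 ✓, 1 ✓, 2 ✓, 3 ✓, 4 ✓.
At position 5 the labels are {}, so ¬green → waiting is false there. This is the first violation.

5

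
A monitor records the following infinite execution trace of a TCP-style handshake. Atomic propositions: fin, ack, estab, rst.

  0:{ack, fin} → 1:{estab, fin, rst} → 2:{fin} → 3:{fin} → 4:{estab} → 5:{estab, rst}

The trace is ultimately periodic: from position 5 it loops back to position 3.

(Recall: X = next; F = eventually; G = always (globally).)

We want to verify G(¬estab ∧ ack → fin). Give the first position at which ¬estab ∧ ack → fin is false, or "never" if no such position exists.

¬estab ∧ ack → fin holds at every position 0..5, and those are all the positions the trace ever visits, so the invariant G(¬estab ∧ ack → fin) is never violated.

never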